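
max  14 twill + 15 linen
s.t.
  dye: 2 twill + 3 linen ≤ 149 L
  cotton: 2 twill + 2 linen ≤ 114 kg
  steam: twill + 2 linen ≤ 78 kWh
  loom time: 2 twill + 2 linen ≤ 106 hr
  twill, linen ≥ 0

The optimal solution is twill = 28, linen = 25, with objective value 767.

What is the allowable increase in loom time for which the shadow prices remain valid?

Binding constraints: steam, loom time. The basis is B = [[1,2],[2,2]] with det -2.
Per unit increase in loom time, x* moves by d = (1, -0.5).
The basis stays optimal until cotton becomes binding; allowable increase = 8 hr.

8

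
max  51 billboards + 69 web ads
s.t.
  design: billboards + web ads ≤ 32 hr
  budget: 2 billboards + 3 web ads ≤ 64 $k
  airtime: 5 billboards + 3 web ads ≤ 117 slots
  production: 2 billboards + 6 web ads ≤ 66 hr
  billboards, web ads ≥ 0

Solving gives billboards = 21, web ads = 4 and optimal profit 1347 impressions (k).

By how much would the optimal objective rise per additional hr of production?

Binding: airtime and production. Non-binding: design (7 unused), budget (10 unused).
Since design, budget are not tight, their duals are 0.
From A_Bᵀ y = c: 5·y_airtime + 2·y_production = 51; 3·y_airtime + 6·y_production = 69.
→ y_airtime = 7 and y_production = 8.
Shadow price of production = 8.

8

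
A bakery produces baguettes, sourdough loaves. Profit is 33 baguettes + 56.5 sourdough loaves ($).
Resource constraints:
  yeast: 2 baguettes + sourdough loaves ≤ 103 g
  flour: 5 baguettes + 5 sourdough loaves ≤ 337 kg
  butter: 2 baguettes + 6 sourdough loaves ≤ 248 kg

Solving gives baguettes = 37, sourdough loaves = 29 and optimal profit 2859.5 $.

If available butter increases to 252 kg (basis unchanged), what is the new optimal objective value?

Check each constraint at x*: yeast 103/103 (tight); flour 330/337 (slack 7); butter 248/248 (tight).
Slack constraints have shadow price 0 (complementary slackness).
From A_Bᵀ y = c: 2·y_yeast + 2·y_butter = 33; 1·y_yeast + 6·y_butter = 56.5.
This yields shadow prices y_yeast = 8.5, y_butter = 8.
Δz = y_butter·Δb = 8 × (4) = 32, so new z* = 2859.5 + 32 = 2891.5.

2891.5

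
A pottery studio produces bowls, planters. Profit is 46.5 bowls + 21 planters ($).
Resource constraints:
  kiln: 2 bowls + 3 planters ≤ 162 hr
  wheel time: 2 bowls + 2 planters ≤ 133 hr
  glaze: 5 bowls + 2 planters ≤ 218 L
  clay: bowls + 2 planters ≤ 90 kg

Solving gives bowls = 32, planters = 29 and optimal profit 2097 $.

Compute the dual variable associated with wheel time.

0

Check each constraint at x*: kiln 151/162 (slack 11); wheel time 122/133 (slack 11); glaze 218/218 (tight); clay 90/90 (tight).
Slack constraints have shadow price 0 (complementary slackness).
The binding rows give the dual system: 5·y_glaze + 1·y_clay = 46.5 and 2·y_glaze + 2·y_clay = 21.
→ y_glaze = 9 and y_clay = 1.5.
Shadow price of wheel time = 0.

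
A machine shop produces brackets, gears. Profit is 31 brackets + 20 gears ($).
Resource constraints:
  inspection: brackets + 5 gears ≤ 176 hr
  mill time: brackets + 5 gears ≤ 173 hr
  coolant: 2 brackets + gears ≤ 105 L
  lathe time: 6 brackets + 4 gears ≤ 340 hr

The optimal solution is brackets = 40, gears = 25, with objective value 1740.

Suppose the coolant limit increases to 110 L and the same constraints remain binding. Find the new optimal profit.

1750

At the optimum: inspection uses 165 of 176 (slack = 11); mill time uses 165 of 173 (slack = 8); coolant uses 105 of 105 (binding); lathe time uses 340 of 340 (binding).
By complementary slackness, y = 0 for the non-binding constraints.
Dual feasibility on the basic columns requires 2·y_coolant + 6·y_lathe time = 31, 1·y_coolant + 4·y_lathe time = 20.
Solving: y_coolant = 2, y_lathe time = 4.5.
Δz = y_coolant·Δb = 2 × (5) = 10, so new z* = 1740 + 10 = 1750.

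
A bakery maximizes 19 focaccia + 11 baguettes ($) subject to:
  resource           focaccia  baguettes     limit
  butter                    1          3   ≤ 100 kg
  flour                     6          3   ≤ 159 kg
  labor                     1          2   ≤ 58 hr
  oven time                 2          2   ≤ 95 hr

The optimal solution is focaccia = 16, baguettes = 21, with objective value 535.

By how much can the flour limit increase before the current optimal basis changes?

Binding constraints: flour, labor. The basis is B = [[6,3],[1,2]] with det 9.
Per unit increase in flour, x* moves by d = (0.2222, -0.1111).
The basis stays optimal until oven time becomes binding; allowable increase = 94.5 kg.

94.5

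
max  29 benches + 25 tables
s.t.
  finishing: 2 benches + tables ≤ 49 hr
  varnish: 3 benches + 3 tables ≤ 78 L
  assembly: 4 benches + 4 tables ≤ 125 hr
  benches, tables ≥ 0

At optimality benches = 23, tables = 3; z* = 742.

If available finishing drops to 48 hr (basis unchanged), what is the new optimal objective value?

738

Binding: finishing and varnish. Non-binding: assembly (21 unused).
Slack constraints have shadow price 0 (complementary slackness).
The binding rows give the dual system: 2·y_finishing + 3·y_varnish = 29 and 1·y_finishing + 3·y_varnish = 25.
Solving: y_finishing = 4, y_varnish = 7.
Δz = y_finishing·Δb = 4 × (-1) = -4, so new z* = 742 − 4 = 738.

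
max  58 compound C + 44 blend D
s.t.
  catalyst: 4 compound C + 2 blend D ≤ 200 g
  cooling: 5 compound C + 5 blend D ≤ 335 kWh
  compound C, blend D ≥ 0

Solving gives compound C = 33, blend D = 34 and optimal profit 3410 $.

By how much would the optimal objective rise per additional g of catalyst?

7

At the optimum: catalyst uses 200 of 200 (binding); cooling uses 335 of 335 (binding).
The binding rows give the dual system: 4·y_catalyst + 5·y_cooling = 58 and 2·y_catalyst + 5·y_cooling = 44.
→ y_catalyst = 7 and y_cooling = 6.
Shadow price of catalyst = 7.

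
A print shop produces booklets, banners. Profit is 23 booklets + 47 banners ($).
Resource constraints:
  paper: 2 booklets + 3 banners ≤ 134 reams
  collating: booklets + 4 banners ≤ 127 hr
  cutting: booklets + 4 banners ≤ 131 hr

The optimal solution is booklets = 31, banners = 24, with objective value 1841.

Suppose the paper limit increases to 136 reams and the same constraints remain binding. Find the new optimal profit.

Binding: paper and collating. Non-binding: cutting (4 unused).
Slack constraints have shadow price 0 (complementary slackness).
From A_Bᵀ y = c: 2·y_paper + 1·y_collating = 23; 3·y_paper + 4·y_collating = 47.
This yields shadow prices y_paper = 9, y_collating = 5.
Δz = y_paper·Δb = 9 × (2) = 18, so new z* = 1841 + 18 = 1859.

1859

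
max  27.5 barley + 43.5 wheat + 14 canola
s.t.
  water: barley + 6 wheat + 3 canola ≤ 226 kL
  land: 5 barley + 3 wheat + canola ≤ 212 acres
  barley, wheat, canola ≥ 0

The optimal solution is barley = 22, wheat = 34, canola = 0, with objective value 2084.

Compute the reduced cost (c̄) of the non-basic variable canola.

-5.5

Check each constraint at x*: water 226/226 (tight); land 212/212 (tight).
Dual feasibility on the basic columns requires 1·y_water + 5·y_land = 27.5, 6·y_water + 3·y_land = 43.5.
Solving: y_water = 5, y_land = 4.5.
Reduced cost of canola: c₃ − yᵀa₃ = 14 − (5·3 + 4.5·1) = 14 − 19.5 = -5.5.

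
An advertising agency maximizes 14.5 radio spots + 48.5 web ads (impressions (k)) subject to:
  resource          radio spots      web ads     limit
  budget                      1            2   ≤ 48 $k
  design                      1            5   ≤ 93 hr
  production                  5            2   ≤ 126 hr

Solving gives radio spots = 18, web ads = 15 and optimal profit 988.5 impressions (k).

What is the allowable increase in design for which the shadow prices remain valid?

27

Binding constraints: budget, design. The basis is B = [[1,2],[1,5]] with det 3.
Per unit increase in design, x* moves by d = (-0.6667, 0.3333).
The basis stays optimal until radio spots reaches 0; allowable increase = 27 hr.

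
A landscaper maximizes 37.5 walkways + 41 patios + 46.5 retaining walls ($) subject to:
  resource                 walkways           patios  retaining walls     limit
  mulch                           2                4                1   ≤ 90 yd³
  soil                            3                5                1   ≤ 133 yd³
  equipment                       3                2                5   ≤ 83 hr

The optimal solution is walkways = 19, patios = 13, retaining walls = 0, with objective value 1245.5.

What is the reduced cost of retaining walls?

Check each constraint at x*: mulch 90/90 (tight); soil 122/133 (slack 11); equipment 83/83 (tight).
Since soil is not tight, its dual is 0.
From A_Bᵀ y = c: 2·y_mulch + 3·y_equipment = 37.5; 4·y_mulch + 2·y_equipment = 41.
Solving: y_mulch = 6, y_equipment = 8.5.
Reduced cost of retaining walls: c₃ − yᵀa₃ = 46.5 − (6·1 + 8.5·5) = 46.5 − 48.5 = -2.

-2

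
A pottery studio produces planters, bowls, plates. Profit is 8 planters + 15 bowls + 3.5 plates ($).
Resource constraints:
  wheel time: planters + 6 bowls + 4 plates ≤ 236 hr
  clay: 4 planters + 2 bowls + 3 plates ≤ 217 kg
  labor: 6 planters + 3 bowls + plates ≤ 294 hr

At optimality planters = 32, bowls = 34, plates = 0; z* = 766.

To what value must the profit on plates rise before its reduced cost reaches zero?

Check each constraint at x*: wheel time 236/236 (tight); clay 196/217 (slack 21); labor 294/294 (tight).
Since clay is not tight, its dual is 0.
Dual feasibility on the basic columns requires 1·y_wheel time + 6·y_labor = 8, 6·y_wheel time + 3·y_labor = 15.
This yields shadow prices y_wheel time = 2, y_labor = 1.
plates enters the basis when its profit ≥ yᵀa₃ = 2·4 + 1·1 = 9.

9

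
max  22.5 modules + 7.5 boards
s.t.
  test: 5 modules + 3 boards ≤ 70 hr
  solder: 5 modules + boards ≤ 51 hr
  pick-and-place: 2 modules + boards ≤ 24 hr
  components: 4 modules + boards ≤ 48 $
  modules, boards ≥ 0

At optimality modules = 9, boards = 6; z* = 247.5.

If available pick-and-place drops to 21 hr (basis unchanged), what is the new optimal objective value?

Binding: solder and pick-and-place. Non-binding: test (7 unused), components (6 unused).
Slack constraints have shadow price 0 (complementary slackness).
From A_Bᵀ y = c: 5·y_solder + 2·y_pick-and-place = 22.5; 1·y_solder + 1·y_pick-and-place = 7.5.
→ y_solder = 2.5 and y_pick-and-place = 5.
Δz = y_pick-and-place·Δb = 5 × (-3) = -15, so new z* = 247.5 − 15 = 232.5.

232.5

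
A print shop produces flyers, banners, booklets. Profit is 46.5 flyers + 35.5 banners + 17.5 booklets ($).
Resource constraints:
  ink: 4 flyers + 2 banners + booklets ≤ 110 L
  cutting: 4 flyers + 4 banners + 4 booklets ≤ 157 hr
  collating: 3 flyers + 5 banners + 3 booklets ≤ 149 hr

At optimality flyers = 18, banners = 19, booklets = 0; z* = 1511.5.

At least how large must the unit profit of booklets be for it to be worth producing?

19.5

Binding: ink and collating. Non-binding: cutting (9 unused).
By complementary slackness, y = 0 for the non-binding constraint.
The binding rows give the dual system: 4·y_ink + 3·y_collating = 46.5 and 2·y_ink + 5·y_collating = 35.5.
This yields shadow prices y_ink = 9, y_collating = 3.5.
booklets enters the basis when its profit ≥ yᵀa₃ = 9·1 + 3.5·3 = 19.5.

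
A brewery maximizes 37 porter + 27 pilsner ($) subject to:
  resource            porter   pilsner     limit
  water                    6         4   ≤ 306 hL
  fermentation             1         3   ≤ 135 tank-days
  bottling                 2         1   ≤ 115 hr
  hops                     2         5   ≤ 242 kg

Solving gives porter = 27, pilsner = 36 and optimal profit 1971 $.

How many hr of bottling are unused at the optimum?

bottling used = 2·27 + 1·36 = 90; slack = 115 − 90 = 25.

25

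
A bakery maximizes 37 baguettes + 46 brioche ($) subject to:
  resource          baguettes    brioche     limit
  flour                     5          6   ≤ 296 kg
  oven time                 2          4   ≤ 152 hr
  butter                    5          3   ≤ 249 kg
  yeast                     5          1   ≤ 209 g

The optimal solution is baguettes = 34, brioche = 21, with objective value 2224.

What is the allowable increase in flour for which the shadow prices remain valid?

Binding constraints: flour, oven time. The basis is B = [[5,6],[2,4]] with det 8.
Per unit increase in flour, x* moves by d = (0.5, -0.25).
The basis stays optimal until yeast becomes binding; allowable increase = 8 kg.

8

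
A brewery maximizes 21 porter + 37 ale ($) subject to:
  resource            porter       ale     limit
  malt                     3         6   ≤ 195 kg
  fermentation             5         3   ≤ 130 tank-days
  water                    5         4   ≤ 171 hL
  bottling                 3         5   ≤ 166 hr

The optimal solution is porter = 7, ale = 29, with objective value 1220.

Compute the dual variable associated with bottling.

Check each constraint at x*: malt 195/195 (tight); fermentation 122/130 (slack 8); water 151/171 (slack 20); bottling 166/166 (tight).
By complementary slackness, y = 0 for the non-binding constraints.
The binding rows give the dual system: 3·y_malt + 3·y_bottling = 21 and 6·y_malt + 5·y_bottling = 37.
→ y_malt = 2 and y_bottling = 5.
Shadow price of bottling = 5.

5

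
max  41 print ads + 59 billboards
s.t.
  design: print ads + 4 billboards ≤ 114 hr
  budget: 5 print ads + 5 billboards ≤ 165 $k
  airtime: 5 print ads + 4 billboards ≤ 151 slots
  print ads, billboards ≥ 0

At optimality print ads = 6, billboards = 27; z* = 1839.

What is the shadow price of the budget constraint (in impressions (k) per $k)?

7

At the optimum: design uses 114 of 114 (binding); budget uses 165 of 165 (binding); airtime uses 138 of 151 (slack = 13).
Since airtime is not tight, its dual is 0.
The binding rows give the dual system: 1·y_design + 5·y_budget = 41 and 4·y_design + 5·y_budget = 59.
Solving: y_design = 6, y_budget = 7.
Shadow price of budget = 7.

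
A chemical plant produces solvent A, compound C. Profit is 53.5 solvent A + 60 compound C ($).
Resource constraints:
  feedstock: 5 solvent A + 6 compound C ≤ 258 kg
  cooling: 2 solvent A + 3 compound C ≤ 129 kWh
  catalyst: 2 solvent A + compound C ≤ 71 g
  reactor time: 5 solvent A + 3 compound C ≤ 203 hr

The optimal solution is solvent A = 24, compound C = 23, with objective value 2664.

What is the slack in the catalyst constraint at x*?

catalyst used = 2·24 + 1·23 = 71; slack = 71 − 71 = 0.

0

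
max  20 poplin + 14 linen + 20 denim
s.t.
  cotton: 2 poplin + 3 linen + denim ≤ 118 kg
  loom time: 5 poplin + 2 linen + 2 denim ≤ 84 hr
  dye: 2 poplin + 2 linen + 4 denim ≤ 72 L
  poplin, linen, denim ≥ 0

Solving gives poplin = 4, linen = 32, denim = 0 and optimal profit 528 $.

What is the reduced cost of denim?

-4

Binding: loom time and dye. Non-binding: cotton (14 unused).
By complementary slackness, y = 0 for the non-binding constraint.
From A_Bᵀ y = c: 5·y_loom time + 2·y_dye = 20; 2·y_loom time + 2·y_dye = 14.
→ y_loom time = 2 and y_dye = 5.
Reduced cost of denim: c₃ − yᵀa₃ = 20 − (2·2 + 5·4) = 20 − 24 = -4.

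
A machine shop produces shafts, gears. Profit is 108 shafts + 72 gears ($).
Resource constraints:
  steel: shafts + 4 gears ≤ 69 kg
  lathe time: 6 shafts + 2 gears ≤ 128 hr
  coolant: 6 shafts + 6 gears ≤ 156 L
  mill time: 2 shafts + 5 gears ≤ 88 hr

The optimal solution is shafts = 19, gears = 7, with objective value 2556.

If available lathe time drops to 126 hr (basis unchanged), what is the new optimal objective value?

Check each constraint at x*: steel 47/69 (slack 22); lathe time 128/128 (tight); coolant 156/156 (tight); mill time 73/88 (slack 15).
By complementary slackness, y = 0 for the non-binding constraints.
Dual feasibility on the basic columns requires 6·y_lathe time + 6·y_coolant = 108, 2·y_lathe time + 6·y_coolant = 72.
→ y_lathe time = 9 and y_coolant = 9.
Δz = y_lathe time·Δb = 9 × (-2) = -18, so new z* = 2556 − 18 = 2538.

2538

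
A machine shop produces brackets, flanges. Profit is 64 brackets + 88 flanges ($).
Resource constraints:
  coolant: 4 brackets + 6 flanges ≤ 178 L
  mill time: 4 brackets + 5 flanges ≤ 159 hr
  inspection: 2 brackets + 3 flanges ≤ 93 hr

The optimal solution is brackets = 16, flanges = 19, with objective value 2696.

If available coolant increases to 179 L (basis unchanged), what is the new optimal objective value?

2704

At the optimum: coolant uses 178 of 178 (binding); mill time uses 159 of 159 (binding); inspection uses 89 of 93 (slack = 4).
By complementary slackness, y = 0 for the non-binding constraint.
The binding rows give the dual system: 4·y_coolant + 4·y_mill time = 64 and 6·y_coolant + 5·y_mill time = 88.
Solving: y_coolant = 8, y_mill time = 8.
Δz = y_coolant·Δb = 8 × (1) = 8, so new z* = 2696 + 8 = 2704.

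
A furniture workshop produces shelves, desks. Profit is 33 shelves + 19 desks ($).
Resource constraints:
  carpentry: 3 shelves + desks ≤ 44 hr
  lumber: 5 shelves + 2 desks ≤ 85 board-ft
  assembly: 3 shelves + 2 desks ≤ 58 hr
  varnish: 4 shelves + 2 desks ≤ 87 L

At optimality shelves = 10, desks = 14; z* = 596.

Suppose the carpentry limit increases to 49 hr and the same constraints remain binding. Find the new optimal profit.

Binding: carpentry and assembly. Non-binding: lumber (7 unused), varnish (19 unused).
Since lumber, varnish are not tight, their duals are 0.
From A_Bᵀ y = c: 3·y_carpentry + 3·y_assembly = 33; 1·y_carpentry + 2·y_assembly = 19.
Solving: y_carpentry = 3, y_assembly = 8.
Δz = y_carpentry·Δb = 3 × (5) = 15, so new z* = 596 + 15 = 611.

611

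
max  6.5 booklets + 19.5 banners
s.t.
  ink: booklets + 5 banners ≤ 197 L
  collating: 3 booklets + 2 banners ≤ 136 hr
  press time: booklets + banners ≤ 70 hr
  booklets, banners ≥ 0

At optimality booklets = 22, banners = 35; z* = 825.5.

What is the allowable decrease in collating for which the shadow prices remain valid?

57.2

Binding constraints: ink, collating. The basis is B = [[1,5],[3,2]] with det -13.
Per unit decrease in collating, x* moves by d = (-0.3846, 0.0769).
The basis stays optimal until booklets reaches 0; allowable decrease = 57.2 hr.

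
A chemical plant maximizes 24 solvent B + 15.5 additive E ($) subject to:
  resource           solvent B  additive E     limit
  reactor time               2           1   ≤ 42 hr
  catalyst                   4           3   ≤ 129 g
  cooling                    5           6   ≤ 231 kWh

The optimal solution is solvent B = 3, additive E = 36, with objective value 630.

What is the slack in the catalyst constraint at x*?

catalyst used = 4·3 + 3·36 = 120; slack = 129 − 120 = 9.

9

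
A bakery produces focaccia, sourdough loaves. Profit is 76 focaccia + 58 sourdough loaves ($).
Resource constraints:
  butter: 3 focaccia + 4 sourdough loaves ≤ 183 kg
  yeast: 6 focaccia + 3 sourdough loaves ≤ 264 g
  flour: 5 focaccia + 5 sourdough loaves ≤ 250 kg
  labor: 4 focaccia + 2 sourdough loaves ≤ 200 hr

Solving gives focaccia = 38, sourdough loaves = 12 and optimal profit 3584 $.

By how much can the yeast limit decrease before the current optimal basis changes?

Binding constraints: yeast, flour. The basis is B = [[6,3],[5,5]] with det 15.
Per unit decrease in yeast, x* moves by d = (-0.3333, 0.3333).
The basis stays optimal until butter becomes binding; allowable decrease = 63 g.

63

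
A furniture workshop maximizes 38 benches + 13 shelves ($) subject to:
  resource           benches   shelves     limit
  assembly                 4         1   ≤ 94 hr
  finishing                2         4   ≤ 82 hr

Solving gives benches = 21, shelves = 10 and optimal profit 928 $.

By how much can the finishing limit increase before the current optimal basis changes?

294

Binding constraints: assembly, finishing. The basis is B = [[4,1],[2,4]] with det 14.
Per unit increase in finishing, x* moves by d = (-0.0714, 0.2857).
The basis stays optimal until benches reaches 0; allowable increase = 294 hr.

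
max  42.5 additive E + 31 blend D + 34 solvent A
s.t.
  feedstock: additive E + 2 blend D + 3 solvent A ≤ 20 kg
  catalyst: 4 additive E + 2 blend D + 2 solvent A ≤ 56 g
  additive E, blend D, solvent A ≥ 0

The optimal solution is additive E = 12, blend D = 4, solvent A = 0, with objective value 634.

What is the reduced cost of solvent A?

-3.5

Both feedstock and catalyst are binding at x*.
Dual feasibility on the basic columns requires 1·y_feedstock + 4·y_catalyst = 42.5, 2·y_feedstock + 2·y_catalyst = 31.
Solving: y_feedstock = 6.5, y_catalyst = 9.
Reduced cost of solvent A: c₃ − yᵀa₃ = 34 − (6.5·3 + 9·2) = 34 − 37.5 = -3.5.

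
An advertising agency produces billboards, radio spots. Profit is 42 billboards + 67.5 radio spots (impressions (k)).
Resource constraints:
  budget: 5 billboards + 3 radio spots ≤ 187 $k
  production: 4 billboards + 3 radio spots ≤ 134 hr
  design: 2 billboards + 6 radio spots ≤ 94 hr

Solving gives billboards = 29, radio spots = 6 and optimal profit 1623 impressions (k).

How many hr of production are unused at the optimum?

0

production used = 4·29 + 3·6 = 134; slack = 134 − 134 = 0.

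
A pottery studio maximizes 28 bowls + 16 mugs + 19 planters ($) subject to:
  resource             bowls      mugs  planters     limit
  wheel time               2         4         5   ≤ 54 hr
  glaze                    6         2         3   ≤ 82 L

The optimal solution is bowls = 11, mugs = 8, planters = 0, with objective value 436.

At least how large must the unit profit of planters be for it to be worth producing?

22

Check each constraint at x*: wheel time 54/54 (tight); glaze 82/82 (tight).
From A_Bᵀ y = c: 2·y_wheel time + 6·y_glaze = 28; 4·y_wheel time + 2·y_glaze = 16.
This yields shadow prices y_wheel time = 2, y_glaze = 4.
planters enters the basis when its profit ≥ yᵀa₃ = 2·5 + 4·3 = 22.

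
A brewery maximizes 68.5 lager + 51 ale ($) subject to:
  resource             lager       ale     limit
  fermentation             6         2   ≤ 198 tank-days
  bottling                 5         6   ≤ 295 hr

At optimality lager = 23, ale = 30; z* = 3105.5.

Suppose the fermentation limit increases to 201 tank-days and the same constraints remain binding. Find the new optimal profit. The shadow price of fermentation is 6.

Δb = 3, so new z* = 3105.5 + (6)·(3) = 3105.5 + 18 = 3123.5.

3123.5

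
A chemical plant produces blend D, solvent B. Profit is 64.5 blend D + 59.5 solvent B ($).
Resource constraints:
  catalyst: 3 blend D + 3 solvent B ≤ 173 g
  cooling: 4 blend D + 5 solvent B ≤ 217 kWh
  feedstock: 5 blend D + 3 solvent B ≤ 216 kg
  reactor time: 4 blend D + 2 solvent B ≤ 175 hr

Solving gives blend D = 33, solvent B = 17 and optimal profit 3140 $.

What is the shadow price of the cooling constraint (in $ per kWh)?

8

Binding: cooling and feedstock. Non-binding: catalyst (23 unused), reactor time (9 unused).
Since catalyst, reactor time are not tight, their duals are 0.
Dual feasibility on the basic columns requires 4·y_cooling + 5·y_feedstock = 64.5, 5·y_cooling + 3·y_feedstock = 59.5.
This yields shadow prices y_cooling = 8, y_feedstock = 6.5.
Shadow price of cooling = 8.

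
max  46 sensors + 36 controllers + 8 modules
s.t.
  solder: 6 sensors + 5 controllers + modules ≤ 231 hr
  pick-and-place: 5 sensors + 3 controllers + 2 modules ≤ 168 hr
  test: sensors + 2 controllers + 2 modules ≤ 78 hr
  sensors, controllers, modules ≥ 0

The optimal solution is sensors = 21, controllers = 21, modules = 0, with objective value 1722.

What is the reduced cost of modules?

-2

At the optimum: solder uses 231 of 231 (binding); pick-and-place uses 168 of 168 (binding); test uses 63 of 78 (slack = 15).
Since test is not tight, its dual is 0.
From A_Bᵀ y = c: 6·y_solder + 5·y_pick-and-place = 46; 5·y_solder + 3·y_pick-and-place = 36.
→ y_solder = 6 and y_pick-and-place = 2.
Reduced cost of modules: c₃ − yᵀa₃ = 8 − (6·1 + 2·2) = 8 − 10 = -2.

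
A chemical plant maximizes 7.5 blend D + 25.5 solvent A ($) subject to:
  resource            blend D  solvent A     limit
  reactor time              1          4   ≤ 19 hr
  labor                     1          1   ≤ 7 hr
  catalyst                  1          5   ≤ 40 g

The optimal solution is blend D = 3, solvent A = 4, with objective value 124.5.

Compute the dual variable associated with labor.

1.5

At the optimum: reactor time uses 19 of 19 (binding); labor uses 7 of 7 (binding); catalyst uses 23 of 40 (slack = 17).
By complementary slackness, y = 0 for the non-binding constraint.
From A_Bᵀ y = c: 1·y_reactor time + 1·y_labor = 7.5; 4·y_reactor time + 1·y_labor = 25.5.
Solving: y_reactor time = 6, y_labor = 1.5.
Shadow price of labor = 1.5.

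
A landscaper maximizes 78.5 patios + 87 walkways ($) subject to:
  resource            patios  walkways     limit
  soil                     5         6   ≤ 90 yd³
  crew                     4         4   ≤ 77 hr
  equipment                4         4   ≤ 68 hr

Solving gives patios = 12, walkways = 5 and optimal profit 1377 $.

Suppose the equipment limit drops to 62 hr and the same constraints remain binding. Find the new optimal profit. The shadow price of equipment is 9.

1323

Δb = -6, so new z* = 1377 + (9)·(-6) = 1377 − 54 = 1323.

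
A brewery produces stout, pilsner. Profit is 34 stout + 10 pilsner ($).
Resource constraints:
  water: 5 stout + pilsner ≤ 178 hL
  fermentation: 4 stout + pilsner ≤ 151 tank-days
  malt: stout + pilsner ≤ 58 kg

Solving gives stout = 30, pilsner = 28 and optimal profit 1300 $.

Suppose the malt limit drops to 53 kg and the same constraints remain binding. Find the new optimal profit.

1280

At the optimum: water uses 178 of 178 (binding); fermentation uses 148 of 151 (slack = 3); malt uses 58 of 58 (binding).
Slack constraints have shadow price 0 (complementary slackness).
Dual feasibility on the basic columns requires 5·y_water + 1·y_malt = 34, 1·y_water + 1·y_malt = 10.
→ y_water = 6 and y_malt = 4.
Δz = y_malt·Δb = 4 × (-5) = -20, so new z* = 1300 − 20 = 1280.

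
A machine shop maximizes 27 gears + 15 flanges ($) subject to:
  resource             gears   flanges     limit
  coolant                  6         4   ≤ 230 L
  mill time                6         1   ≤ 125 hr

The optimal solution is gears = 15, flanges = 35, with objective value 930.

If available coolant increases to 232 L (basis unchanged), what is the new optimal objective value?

937

At the optimum: coolant uses 230 of 230 (binding); mill time uses 125 of 125 (binding).
Dual feasibility on the basic columns requires 6·y_coolant + 6·y_mill time = 27, 4·y_coolant + 1·y_mill time = 15.
This yields shadow prices y_coolant = 3.5, y_mill time = 1.
Δz = y_coolant·Δb = 3.5 × (2) = 7, so new z* = 930 + 7 = 937.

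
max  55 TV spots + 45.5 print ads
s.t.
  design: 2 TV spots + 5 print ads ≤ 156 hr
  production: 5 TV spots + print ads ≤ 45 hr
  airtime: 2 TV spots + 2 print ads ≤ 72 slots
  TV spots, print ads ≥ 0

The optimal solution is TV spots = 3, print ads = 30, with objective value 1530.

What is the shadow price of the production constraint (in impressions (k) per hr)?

8

At the optimum: design uses 156 of 156 (binding); production uses 45 of 45 (binding); airtime uses 66 of 72 (slack = 6).
Slack constraints have shadow price 0 (complementary slackness).
Dual feasibility on the basic columns requires 2·y_design + 5·y_production = 55, 5·y_design + 1·y_production = 45.5.
Solving: y_design = 7.5, y_production = 8.
Shadow price of production = 8.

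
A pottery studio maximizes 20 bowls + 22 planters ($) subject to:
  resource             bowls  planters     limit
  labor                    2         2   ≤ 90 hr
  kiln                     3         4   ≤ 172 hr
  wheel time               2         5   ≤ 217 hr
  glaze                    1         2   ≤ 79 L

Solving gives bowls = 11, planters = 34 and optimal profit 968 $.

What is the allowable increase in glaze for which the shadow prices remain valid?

Binding constraints: labor, glaze. The basis is B = [[2,2],[1,2]] with det 2.
Per unit increase in glaze, x* moves by d = (-1, 1).
The basis stays optimal until kiln becomes binding; allowable increase = 3 L.

3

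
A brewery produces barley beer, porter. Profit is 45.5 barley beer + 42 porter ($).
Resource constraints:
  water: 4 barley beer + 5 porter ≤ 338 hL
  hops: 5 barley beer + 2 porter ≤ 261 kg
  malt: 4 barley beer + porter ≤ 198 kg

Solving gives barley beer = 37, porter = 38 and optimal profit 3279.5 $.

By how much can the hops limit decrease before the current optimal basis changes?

Binding constraints: water, hops. The basis is B = [[4,5],[5,2]] with det -17.
Per unit decrease in hops, x* moves by d = (-0.2941, 0.2353).
The basis stays optimal until barley beer reaches 0; allowable decrease = 125.8 kg.

125.8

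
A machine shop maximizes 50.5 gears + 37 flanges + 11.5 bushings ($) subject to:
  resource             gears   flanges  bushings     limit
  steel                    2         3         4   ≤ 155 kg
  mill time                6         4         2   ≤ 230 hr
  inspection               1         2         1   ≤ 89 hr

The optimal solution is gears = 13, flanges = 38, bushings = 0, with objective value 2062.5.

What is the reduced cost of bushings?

Check each constraint at x*: steel 140/155 (slack 15); mill time 230/230 (tight); inspection 89/89 (tight).
Slack constraints have shadow price 0 (complementary slackness).
From A_Bᵀ y = c: 6·y_mill time + 1·y_inspection = 50.5; 4·y_mill time + 2·y_inspection = 37.
→ y_mill time = 8 and y_inspection = 2.5.
Reduced cost of bushings: c₃ − yᵀa₃ = 11.5 − (8·2 + 2.5·1) = 11.5 − 18.5 = -7.

-7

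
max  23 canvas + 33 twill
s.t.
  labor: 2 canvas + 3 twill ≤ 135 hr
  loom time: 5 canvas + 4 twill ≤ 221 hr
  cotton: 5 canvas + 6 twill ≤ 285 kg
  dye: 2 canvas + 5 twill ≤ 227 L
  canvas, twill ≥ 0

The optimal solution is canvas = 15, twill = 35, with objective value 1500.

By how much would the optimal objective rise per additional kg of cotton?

1

Check each constraint at x*: labor 135/135 (tight); loom time 215/221 (slack 6); cotton 285/285 (tight); dye 205/227 (slack 22).
Since loom time, dye are not tight, their duals are 0.
From A_Bᵀ y = c: 2·y_labor + 5·y_cotton = 23; 3·y_labor + 6·y_cotton = 33.
→ y_labor = 9 and y_cotton = 1.
Shadow price of cotton = 1.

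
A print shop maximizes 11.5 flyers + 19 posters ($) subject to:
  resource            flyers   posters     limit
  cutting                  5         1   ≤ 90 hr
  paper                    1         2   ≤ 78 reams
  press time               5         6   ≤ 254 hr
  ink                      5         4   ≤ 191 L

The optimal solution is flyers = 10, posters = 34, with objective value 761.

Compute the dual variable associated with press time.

Binding: paper and press time. Non-binding: cutting (6 unused), ink (5 unused).
Slack constraints have shadow price 0 (complementary slackness).
The binding rows give the dual system: 1·y_paper + 5·y_press time = 11.5 and 2·y_paper + 6·y_press time = 19.
→ y_paper = 6.5 and y_press time = 1.
Shadow price of press time = 1.

1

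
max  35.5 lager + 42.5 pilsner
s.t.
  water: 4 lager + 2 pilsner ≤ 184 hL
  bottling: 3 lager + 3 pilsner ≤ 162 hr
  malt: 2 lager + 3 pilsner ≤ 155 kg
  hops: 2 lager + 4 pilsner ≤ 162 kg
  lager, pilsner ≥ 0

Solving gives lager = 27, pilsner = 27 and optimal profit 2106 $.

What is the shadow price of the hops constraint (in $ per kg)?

Check each constraint at x*: water 162/184 (slack 22); bottling 162/162 (tight); malt 135/155 (slack 20); hops 162/162 (tight).
Since water, malt are not tight, their duals are 0.
The binding rows give the dual system: 3·y_bottling + 2·y_hops = 35.5 and 3·y_bottling + 4·y_hops = 42.5.
→ y_bottling = 9.5 and y_hops = 3.5.
Shadow price of hops = 3.5.

3.5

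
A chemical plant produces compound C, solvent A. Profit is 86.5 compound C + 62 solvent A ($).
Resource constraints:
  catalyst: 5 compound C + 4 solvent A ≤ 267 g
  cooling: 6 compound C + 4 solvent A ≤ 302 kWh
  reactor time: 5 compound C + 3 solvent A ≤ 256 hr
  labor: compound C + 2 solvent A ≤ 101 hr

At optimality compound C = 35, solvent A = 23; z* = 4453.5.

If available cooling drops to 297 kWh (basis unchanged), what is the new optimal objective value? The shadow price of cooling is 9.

4408.5

Δb = -5, so new z* = 4453.5 + (9)·(-5) = 4453.5 − 45 = 4408.5.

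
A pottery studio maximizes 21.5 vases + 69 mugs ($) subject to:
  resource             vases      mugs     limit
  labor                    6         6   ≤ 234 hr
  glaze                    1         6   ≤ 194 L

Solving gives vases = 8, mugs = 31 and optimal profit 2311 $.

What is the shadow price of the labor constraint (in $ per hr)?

Both labor and glaze are binding at x*.
Dual feasibility on the basic columns requires 6·y_labor + 1·y_glaze = 21.5, 6·y_labor + 6·y_glaze = 69.
This yields shadow prices y_labor = 2, y_glaze = 9.5.
Shadow price of labor = 2.

2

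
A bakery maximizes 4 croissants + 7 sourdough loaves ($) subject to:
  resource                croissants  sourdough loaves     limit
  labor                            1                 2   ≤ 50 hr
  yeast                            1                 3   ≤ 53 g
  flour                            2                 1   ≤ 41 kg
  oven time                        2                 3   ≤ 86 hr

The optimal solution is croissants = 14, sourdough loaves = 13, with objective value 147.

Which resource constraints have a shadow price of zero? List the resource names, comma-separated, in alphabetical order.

labor: 40/50 (slack 10)
yeast: 53/53 (binding)
flour: 41/41 (binding)
oven time: 67/86 (slack 19)
By complementary slackness, a constraint with positive slack has shadow price 0 → labor, oven time.

labor, oven time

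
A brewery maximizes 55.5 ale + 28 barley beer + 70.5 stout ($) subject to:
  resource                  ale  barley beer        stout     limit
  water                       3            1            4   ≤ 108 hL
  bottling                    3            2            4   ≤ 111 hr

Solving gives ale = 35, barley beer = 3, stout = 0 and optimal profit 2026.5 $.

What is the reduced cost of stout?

Both water and bottling are binding at x*.
Dual feasibility on the basic columns requires 3·y_water + 3·y_bottling = 55.5, 1·y_water + 2·y_bottling = 28.
→ y_water = 9 and y_bottling = 9.5.
Reduced cost of stout: c₃ − yᵀa₃ = 70.5 − (9·4 + 9.5·4) = 70.5 − 74 = -3.5.

-3.5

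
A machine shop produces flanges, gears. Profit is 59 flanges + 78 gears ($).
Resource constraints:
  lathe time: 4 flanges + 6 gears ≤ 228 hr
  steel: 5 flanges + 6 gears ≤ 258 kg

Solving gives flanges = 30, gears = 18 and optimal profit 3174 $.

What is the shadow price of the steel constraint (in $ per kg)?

Both lathe time and steel are binding at x*.
The binding rows give the dual system: 4·y_lathe time + 5·y_steel = 59 and 6·y_lathe time + 6·y_steel = 78.
This yields shadow prices y_lathe time = 6, y_steel = 7.
Shadow price of steel = 7.

7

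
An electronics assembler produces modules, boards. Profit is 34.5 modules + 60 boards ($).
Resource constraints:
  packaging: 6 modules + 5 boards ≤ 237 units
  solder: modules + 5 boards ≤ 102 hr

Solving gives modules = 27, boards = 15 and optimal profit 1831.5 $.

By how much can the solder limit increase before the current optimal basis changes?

Binding constraints: packaging, solder. The basis is B = [[6,5],[1,5]] with det 25.
Per unit increase in solder, x* moves by d = (-0.2, 0.24).
The basis stays optimal until modules reaches 0; allowable increase = 135 hr.

135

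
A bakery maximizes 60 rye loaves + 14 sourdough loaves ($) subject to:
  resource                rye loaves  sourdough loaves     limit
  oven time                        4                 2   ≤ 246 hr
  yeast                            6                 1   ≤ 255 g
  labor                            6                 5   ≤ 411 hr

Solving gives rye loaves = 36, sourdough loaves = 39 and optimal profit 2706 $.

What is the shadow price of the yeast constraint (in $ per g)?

At the optimum: oven time uses 222 of 246 (slack = 24); yeast uses 255 of 255 (binding); labor uses 411 of 411 (binding).
Since oven time is not tight, its dual is 0.
From A_Bᵀ y = c: 6·y_yeast + 6·y_labor = 60; 1·y_yeast + 5·y_labor = 14.
Solving: y_yeast = 9, y_labor = 1.
Shadow price of yeast = 9.

9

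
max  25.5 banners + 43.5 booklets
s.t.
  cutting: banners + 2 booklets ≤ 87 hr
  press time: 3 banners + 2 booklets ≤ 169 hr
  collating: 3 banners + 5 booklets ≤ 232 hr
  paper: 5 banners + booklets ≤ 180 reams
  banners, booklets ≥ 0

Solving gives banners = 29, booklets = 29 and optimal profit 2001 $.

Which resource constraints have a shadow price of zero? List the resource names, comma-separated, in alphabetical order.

paper, press time

cutting: 87/87 (binding)
press time: 145/169 (slack 24)
collating: 232/232 (binding)
paper: 174/180 (slack 6)
By complementary slackness, a constraint with positive slack has shadow price 0 → paper, press time.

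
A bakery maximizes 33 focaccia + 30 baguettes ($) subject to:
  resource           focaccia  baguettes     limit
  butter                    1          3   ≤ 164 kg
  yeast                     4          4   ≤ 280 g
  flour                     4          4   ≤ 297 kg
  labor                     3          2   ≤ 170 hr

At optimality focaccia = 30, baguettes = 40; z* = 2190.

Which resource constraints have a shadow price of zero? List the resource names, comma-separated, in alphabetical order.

butter: 150/164 (slack 14)
yeast: 280/280 (binding)
flour: 280/297 (slack 17)
labor: 170/170 (binding)
By complementary slackness, a constraint with positive slack has shadow price 0 → butter, flour.

butter, flour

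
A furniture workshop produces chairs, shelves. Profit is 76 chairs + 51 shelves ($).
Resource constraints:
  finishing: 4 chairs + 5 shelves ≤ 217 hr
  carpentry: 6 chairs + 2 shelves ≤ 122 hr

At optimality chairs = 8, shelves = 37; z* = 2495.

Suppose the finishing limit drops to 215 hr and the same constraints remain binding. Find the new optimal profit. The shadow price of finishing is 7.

Δb = -2, so new z* = 2495 + (7)·(-2) = 2495 − 14 = 2481.

2481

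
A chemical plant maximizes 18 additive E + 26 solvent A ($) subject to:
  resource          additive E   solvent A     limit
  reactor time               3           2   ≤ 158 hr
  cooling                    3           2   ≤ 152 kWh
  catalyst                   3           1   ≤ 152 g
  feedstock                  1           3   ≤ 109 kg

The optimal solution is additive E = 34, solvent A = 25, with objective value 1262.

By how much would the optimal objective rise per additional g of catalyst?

0

Check each constraint at x*: reactor time 152/158 (slack 6); cooling 152/152 (tight); catalyst 127/152 (slack 25); feedstock 109/109 (tight).
By complementary slackness, y = 0 for the non-binding constraints.
From A_Bᵀ y = c: 3·y_cooling + 1·y_feedstock = 18; 2·y_cooling + 3·y_feedstock = 26.
This yields shadow prices y_cooling = 4, y_feedstock = 6.
Shadow price of catalyst = 0.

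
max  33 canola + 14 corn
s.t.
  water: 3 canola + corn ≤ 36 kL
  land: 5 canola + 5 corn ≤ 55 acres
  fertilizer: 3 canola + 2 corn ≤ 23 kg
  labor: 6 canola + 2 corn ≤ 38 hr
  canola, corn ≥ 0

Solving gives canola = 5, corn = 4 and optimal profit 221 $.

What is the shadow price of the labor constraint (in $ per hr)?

Binding: fertilizer and labor. Non-binding: water (17 unused), land (10 unused).
By complementary slackness, y = 0 for the non-binding constraints.
The binding rows give the dual system: 3·y_fertilizer + 6·y_labor = 33 and 2·y_fertilizer + 2·y_labor = 14.
Solving: y_fertilizer = 3, y_labor = 4.
Shadow price of labor = 4.

4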